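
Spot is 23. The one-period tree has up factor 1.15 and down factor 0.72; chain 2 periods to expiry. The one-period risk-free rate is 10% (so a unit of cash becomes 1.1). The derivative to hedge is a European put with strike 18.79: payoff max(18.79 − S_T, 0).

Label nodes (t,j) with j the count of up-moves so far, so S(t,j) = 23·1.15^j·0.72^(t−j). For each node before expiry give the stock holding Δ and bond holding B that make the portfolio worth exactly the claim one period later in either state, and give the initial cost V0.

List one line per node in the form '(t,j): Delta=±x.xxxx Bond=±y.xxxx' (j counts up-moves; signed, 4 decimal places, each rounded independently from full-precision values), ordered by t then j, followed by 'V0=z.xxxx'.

(0,0): Delta=-0.0734 Bond=1.7648
(1,0): Delta=-0.9643 Bond=16.6952
(1,1): Delta=0.0000 Bond=0.0000
V0=0.0767

Since d<R<u, set p* = (R−d)/(u−d) = 0.8837; price each node as the discounted p*-expectation of its children.
Terminal payoffs: V(2,0)=6.8668, V(2,1)=0.0000, V(2,2)=0.0000
Node (1,0) S=16.5600: V=(p*·0.0000+(1−p*)·6.8668)/1.1=0.7259; Δ=(0.0000−6.8668)/(19.0440−11.9232)=-0.9643; B=V−Δ·S=16.6952
Node (1,1) S=26.4500: V=(p*·0.0000+(1−p*)·0.0000)/1.1=0.0000; Δ=(0.0000−0.0000)/(30.4175−19.0440)=0.0000; B=V−Δ·S=0.0000
Node (0,0) S=23.0000: V=(p*·0.0000+(1−p*)·0.7259)/1.1=0.0767; Δ=(0.0000−0.7259)/(26.4500−16.5600)=-0.0734; B=V−Δ·S=1.7648
Root portfolio cost Δ·23+B reproduces V0=0.0767.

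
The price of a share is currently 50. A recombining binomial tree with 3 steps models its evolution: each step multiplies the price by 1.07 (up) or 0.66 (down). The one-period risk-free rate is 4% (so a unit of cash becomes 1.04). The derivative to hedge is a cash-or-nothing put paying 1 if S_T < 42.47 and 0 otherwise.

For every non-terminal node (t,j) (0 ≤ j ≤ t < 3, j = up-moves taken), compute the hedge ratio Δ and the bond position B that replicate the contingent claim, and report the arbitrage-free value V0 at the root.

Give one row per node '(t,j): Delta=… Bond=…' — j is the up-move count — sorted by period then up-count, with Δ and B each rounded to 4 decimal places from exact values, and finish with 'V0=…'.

(0,0): Delta=-0.0387 Bond=2.1183
(1,0): Delta=0.0000 Bond=0.9246
(1,1): Delta=-0.0406 Bond=2.3040
(2,0): Delta=0.0000 Bond=0.9615
(2,1): Delta=0.0000 Bond=0.9615
(2,2): Delta=-0.0426 Bond=2.5094
V0=0.1812

Risk-neutral probability p* = (R−d)/(u−d) = (1.04−0.66)/(1.07−0.66) = 0.9268.
Payoff layer (t=3): V(3,0)=1.0000, V(3,1)=1.0000, V(3,2)=1.0000, V(3,3)=0.0000
  t=2,j=0: stock 21.7800 → up 23.3046 (V=1.0000), down 14.3748 (V=1.0000). Price 0.9615; hedge Δ=0.0000, bond B=0.9615.
  t=2,j=1: stock 35.3100 → up 37.7817 (V=1.0000), down 23.3046 (V=1.0000). Price 0.9615; hedge Δ=0.0000, bond B=0.9615.
  t=2,j=2: stock 57.2450 → up 61.2522 (V=0.0000), down 37.7817 (V=1.0000). Price 0.0704; hedge Δ=-0.0426, bond B=2.5094.
  t=1,j=0: stock 33.0000 → up 35.3100 (V=0.9615), down 21.7800 (V=0.9615). Price 0.9246; hedge Δ=0.0000, bond B=0.9246.
  t=1,j=1: stock 53.5000 → up 57.2450 (V=0.0704), down 35.3100 (V=0.9615). Price 0.1304; hedge Δ=-0.0406, bond B=2.3040.
  t=0,j=0: stock 50.0000 → up 53.5000 (V=0.1304), down 33.0000 (V=0.9246). Price 0.1812; hedge Δ=-0.0387, bond B=2.1183.
Root portfolio cost Δ·50+B reproduces V0=0.1812.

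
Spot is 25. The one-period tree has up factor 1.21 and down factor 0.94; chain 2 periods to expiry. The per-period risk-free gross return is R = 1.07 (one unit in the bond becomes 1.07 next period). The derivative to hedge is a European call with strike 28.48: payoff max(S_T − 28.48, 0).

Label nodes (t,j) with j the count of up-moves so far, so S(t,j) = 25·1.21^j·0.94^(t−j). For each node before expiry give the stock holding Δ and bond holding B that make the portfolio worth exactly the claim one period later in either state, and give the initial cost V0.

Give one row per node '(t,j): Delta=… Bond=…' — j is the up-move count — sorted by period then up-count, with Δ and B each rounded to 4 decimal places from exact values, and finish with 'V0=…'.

No-arbitrage ⇒ martingale measure with p* = (R−d)/(u−d) = 0.4815.
Terminal values V(2,·): V(2,0)=0.0000, V(2,1)=0.0000, V(2,2)=8.1225
(1,0): S=23.5000. Δ = (V_up−V_dn)/(S_up−S_dn) = (0.0000−0.0000)/(28.4350−22.0900) = 0.0000. V = [p*·0.0000 + (1−p*)·0.0000]/1.07 = 0.0000. B = V − Δ·S = 0.0000.
(1,1): S=30.2500. Δ = (V_up−V_dn)/(S_up−S_dn) = (8.1225−0.0000)/(36.6025−28.4350) = 0.9945. V = [p*·8.1225 + (1−p*)·0.0000]/1.07 = 3.6550. B = V − Δ·S = -26.4283.
(0,0): S=25.0000. Δ = (V_up−V_dn)/(S_up−S_dn) = (3.6550−0.0000)/(30.2500−23.5000) = 0.5415. V = [p*·3.6550 + (1−p*)·0.0000]/1.07 = 1.6447. B = V − Δ·S = -11.8923.
Root portfolio cost Δ·25+B reproduces V0=1.6447.

(0,0): Delta=0.5415 Bond=-11.8923
(1,0): Delta=0.0000 Bond=0.0000
(1,1): Delta=0.9945 Bond=-26.4283
V0=1.6447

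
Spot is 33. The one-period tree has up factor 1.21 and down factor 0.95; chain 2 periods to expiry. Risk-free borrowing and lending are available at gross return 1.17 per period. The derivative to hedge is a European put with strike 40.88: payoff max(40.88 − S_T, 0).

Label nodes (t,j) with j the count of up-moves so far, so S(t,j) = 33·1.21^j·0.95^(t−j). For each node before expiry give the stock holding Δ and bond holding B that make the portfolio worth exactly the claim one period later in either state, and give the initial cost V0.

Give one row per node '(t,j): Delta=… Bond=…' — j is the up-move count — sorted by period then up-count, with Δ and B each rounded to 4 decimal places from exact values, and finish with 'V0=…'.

Under the risk-neutral measure, an up-move has probability p* = (R−d)/(u−d) = 0.8462 and values discount at R = 1.17.
Payoff layer (t=2): V(2,0)=11.0975, V(2,1)=2.9465, V(2,2)=0.0000
Node (1,0) S=31.3500: V=(p*·2.9465+(1−p*)·11.0975)/1.17=3.5902; Δ=(2.9465−11.0975)/(37.9335−29.7825)=-1.0000; B=V−Δ·S=34.9402
Node (1,1) S=39.9300: V=(p*·0.0000+(1−p*)·2.9465)/1.17=0.3874; Δ=(0.0000−2.9465)/(48.3153−37.9335)=-0.2838; B=V−Δ·S=11.7201
Node (0,0) S=33.0000: V=(p*·0.3874+(1−p*)·3.5902)/1.17=0.7523; Δ=(0.3874−3.5902)/(39.9300−31.3500)=-0.3733; B=V−Δ·S=13.0705
Root portfolio cost Δ·33+B reproduces V0=0.7523.

(0,0): Delta=-0.3733 Bond=13.0705
(1,0): Delta=-1.0000 Bond=34.9402
(1,1): Delta=-0.2838 Bond=11.7201
V0=0.7523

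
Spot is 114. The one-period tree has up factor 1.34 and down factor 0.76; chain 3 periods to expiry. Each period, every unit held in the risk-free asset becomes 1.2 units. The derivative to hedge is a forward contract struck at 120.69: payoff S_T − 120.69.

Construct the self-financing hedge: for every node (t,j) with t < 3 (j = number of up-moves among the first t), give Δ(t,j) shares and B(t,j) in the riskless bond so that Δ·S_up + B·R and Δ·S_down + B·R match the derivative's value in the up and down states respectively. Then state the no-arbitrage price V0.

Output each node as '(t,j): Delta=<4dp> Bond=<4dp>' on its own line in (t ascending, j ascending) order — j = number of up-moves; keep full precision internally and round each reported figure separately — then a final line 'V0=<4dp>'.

Under the risk-neutral measure, an up-move has probability p* = (R−d)/(u−d) = 0.7586 and values discount at R = 1.2.
Terminal values V(3,·): V(3,0)=-70.6467, V(3,1)=-32.4558, V(3,2)=34.8808, V(3,3)=153.6059
(2,0): S=65.8464. Δ = (V_up−V_dn)/(S_up−S_dn) = (-32.4558−-70.6467)/(88.2342−50.0433) = 1.0000. V = [p*·-32.4558 + (1−p*)·-70.6467]/1.2 = -34.7286. B = V − Δ·S = -100.5750.
(2,1): S=116.0976. Δ = (V_up−V_dn)/(S_up−S_dn) = (34.8808−-32.4558)/(155.5708−88.2342) = 1.0000. V = [p*·34.8808 + (1−p*)·-32.4558]/1.2 = 15.5226. B = V − Δ·S = -100.5750.
(2,2): S=204.6984. Δ = (V_up−V_dn)/(S_up−S_dn) = (153.6059−34.8808)/(274.2959−155.5708) = 1.0000. V = [p*·153.6059 + (1−p*)·34.8808]/1.2 = 104.1234. B = V − Δ·S = -100.5750.
(1,0): S=86.6400. Δ = (V_up−V_dn)/(S_up−S_dn) = (15.5226−-34.7286)/(116.0976−65.8464) = 1.0000. V = [p*·15.5226 + (1−p*)·-34.7286]/1.2 = 2.8275. B = V − Δ·S = -83.8125.
(1,1): S=152.7600. Δ = (V_up−V_dn)/(S_up−S_dn) = (104.1234−15.5226)/(204.6984−116.0976) = 1.0000. V = [p*·104.1234 + (1−p*)·15.5226]/1.2 = 68.9475. B = V − Δ·S = -83.8125.
(0,0): S=114.0000. Δ = (V_up−V_dn)/(S_up−S_dn) = (68.9475−2.8275)/(152.7600−86.6400) = 1.0000. V = [p*·68.9475 + (1−p*)·2.8275]/1.2 = 44.1563. B = V − Δ·S = -69.8437.
Each (Δ,B) replicates both successor values, so the strategy is self-financing and V0 is arbitrage-free.

(0,0): Delta=1.0000 Bond=-69.8437
(1,0): Delta=1.0000 Bond=-83.8125
(1,1): Delta=1.0000 Bond=-83.8125
(2,0): Delta=1.0000 Bond=-100.5750
(2,1): Delta=1.0000 Bond=-100.5750
(2,2): Delta=1.0000 Bond=-100.5750
V0=44.1563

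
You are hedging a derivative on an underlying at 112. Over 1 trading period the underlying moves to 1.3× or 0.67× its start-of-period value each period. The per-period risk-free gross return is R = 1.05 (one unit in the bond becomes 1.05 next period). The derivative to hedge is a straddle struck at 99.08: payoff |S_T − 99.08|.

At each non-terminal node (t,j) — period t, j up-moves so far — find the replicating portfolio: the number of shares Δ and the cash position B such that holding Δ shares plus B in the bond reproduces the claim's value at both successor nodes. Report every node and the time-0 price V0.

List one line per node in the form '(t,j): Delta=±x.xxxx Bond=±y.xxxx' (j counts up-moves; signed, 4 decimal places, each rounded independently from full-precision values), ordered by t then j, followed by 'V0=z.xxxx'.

No-arbitrage ⇒ martingale measure with p* = (R−d)/(u−d) = 0.6032.
Payoff layer (t=1): V(1,0)=24.0400, V(1,1)=46.5200
Node (0,0) S=112.0000: V=(p*·46.5200+(1−p*)·24.0400)/1.05=35.8089; Δ=(46.5200−24.0400)/(145.6000−75.0400)=0.3186; B=V−Δ·S=0.1264
Self-financing check: at every node Δ·S+B equals the discounted successor values.

(0,0): Delta=0.3186 Bond=0.1264
V0=35.8089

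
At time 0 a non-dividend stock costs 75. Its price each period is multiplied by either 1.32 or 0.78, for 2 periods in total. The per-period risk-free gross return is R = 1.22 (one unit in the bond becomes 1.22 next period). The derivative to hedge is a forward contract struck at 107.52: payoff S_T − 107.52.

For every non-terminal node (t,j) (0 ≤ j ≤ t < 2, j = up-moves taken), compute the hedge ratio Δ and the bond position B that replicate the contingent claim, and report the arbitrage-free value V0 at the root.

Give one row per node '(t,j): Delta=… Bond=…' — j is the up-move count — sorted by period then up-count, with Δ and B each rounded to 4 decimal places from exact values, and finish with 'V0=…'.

(0,0): Delta=1.0000 Bond=-72.2386
(1,0): Delta=1.0000 Bond=-88.1311
(1,1): Delta=1.0000 Bond=-88.1311
V0=2.7614

Under the risk-neutral measure, an up-move has probability p* = (R−d)/(u−d) = 0.8148 and values discount at R = 1.22.
Terminal values V(2,·): V(2,0)=-61.8900, V(2,1)=-30.3000, V(2,2)=23.1600
(1,0): S=58.5000. Δ = (V_up−V_dn)/(S_up−S_dn) = (-30.3000−-61.8900)/(77.2200−45.6300) = 1.0000. V = [p*·-30.3000 + (1−p*)·-61.8900]/1.22 = -29.6311. B = V − Δ·S = -88.1311.
(1,1): S=99.0000. Δ = (V_up−V_dn)/(S_up−S_dn) = (23.1600−-30.3000)/(130.6800−77.2200) = 1.0000. V = [p*·23.1600 + (1−p*)·-30.3000]/1.22 = 10.8689. B = V − Δ·S = -88.1311.
(0,0): S=75.0000. Δ = (V_up−V_dn)/(S_up−S_dn) = (10.8689−-29.6311)/(99.0000−58.5000) = 1.0000. V = [p*·10.8689 + (1−p*)·-29.6311]/1.22 = 2.7614. B = V − Δ·S = -72.2386.
Self-financing check: at every node Δ·S+B equals the discounted successor values.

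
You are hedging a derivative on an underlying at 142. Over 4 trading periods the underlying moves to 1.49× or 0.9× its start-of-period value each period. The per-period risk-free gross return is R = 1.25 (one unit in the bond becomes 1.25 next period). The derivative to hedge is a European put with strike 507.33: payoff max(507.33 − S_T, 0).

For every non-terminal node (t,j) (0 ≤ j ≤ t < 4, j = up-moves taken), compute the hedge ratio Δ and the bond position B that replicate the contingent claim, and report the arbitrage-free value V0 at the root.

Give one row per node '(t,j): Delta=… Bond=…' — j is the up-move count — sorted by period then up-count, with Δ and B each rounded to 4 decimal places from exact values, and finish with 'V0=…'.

Since d<R<u, set p* = (R−d)/(u−d) = 0.5932; price each node as the discounted p*-expectation of its children.
At expiry t=4: V(4,0)=414.1638, V(4,1)=353.0882, V(4,2)=251.9741, V(4,3)=84.5741, V(4,4)=0.0000
(3,0): S=103.5180. Δ = (V_up−V_dn)/(S_up−S_dn) = (353.0882−414.1638)/(154.2418−93.1662) = -1.0000. V = [p*·353.0882 + (1−p*)·414.1638]/1.25 = 302.3460. B = V − Δ·S = 405.8640.
(3,1): S=171.3798. Δ = (V_up−V_dn)/(S_up−S_dn) = (251.9741−353.0882)/(255.3559−154.2418) = -1.0000. V = [p*·251.9741 + (1−p*)·353.0882]/1.25 = 234.4842. B = V − Δ·S = 405.8640.
(3,2): S=283.7288. Δ = (V_up−V_dn)/(S_up−S_dn) = (84.5741−251.9741)/(422.7559−255.3559) = -1.0000. V = [p*·84.5741 + (1−p*)·251.9741]/1.25 = 122.1352. B = V − Δ·S = 405.8640.
(3,3): S=469.7288. Δ = (V_up−V_dn)/(S_up−S_dn) = (0.0000−84.5741)/(699.8958−422.7559) = -0.3052. V = [p*·0.0000 + (1−p*)·84.5741]/1.25 = 27.5224. B = V − Δ·S = 170.8684.
(2,0): S=115.0200. Δ = (V_up−V_dn)/(S_up−S_dn) = (234.4842−302.3460)/(171.3798−103.5180) = -1.0000. V = [p*·234.4842 + (1−p*)·302.3460]/1.25 = 209.6712. B = V − Δ·S = 324.6912.
(2,1): S=190.4220. Δ = (V_up−V_dn)/(S_up−S_dn) = (122.1352−234.4842)/(283.7288−171.3798) = -1.0000. V = [p*·122.1352 + (1−p*)·234.4842]/1.25 = 134.2692. B = V − Δ·S = 324.6912.
(2,2): S=315.2542. Δ = (V_up−V_dn)/(S_up−S_dn) = (27.5224−122.1352)/(469.7288−283.7288) = -0.5087. V = [p*·27.5224 + (1−p*)·122.1352]/1.25 = 52.8072. B = V − Δ·S = 213.1679.
(1,0): S=127.8000. Δ = (V_up−V_dn)/(S_up−S_dn) = (134.2692−209.6712)/(190.4220−115.0200) = -1.0000. V = [p*·134.2692 + (1−p*)·209.6712]/1.25 = 131.9530. B = V − Δ·S = 259.7530.
(1,1): S=211.5800. Δ = (V_up−V_dn)/(S_up−S_dn) = (52.8072−134.2692)/(315.2542−190.4220) = -0.6526. V = [p*·52.8072 + (1−p*)·134.2692]/1.25 = 68.7554. B = V − Δ·S = 206.8266.
(0,0): S=142.0000. Δ = (V_up−V_dn)/(S_up−S_dn) = (68.7554−131.9530)/(211.5800−127.8000) = -0.7543. V = [p*·68.7554 + (1−p*)·131.9530]/1.25 = 75.5703. B = V − Δ·S = 182.6848.
Self-financing check: at every node Δ·S+B equals the discounted successor values.

(0,0): Delta=-0.7543 Bond=182.6848
(1,0): Delta=-1.0000 Bond=259.7530
(1,1): Delta=-0.6526 Bond=206.8266
(2,0): Delta=-1.0000 Bond=324.6912
(2,1): Delta=-1.0000 Bond=324.6912
(2,2): Delta=-0.5087 Bond=213.1679
(3,0): Delta=-1.0000 Bond=405.8640
(3,1): Delta=-1.0000 Bond=405.8640
(3,2): Delta=-1.0000 Bond=405.8640
(3,3): Delta=-0.3052 Bond=170.8684
V0=75.5703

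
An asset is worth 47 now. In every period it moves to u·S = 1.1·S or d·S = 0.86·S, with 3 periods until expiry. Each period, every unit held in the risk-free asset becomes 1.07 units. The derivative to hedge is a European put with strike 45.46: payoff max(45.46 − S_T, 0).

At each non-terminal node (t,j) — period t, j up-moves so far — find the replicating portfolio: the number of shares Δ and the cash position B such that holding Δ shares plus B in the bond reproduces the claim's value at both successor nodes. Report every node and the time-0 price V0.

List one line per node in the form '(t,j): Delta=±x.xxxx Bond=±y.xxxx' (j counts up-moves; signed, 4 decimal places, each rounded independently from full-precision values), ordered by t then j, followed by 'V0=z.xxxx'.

(0,0): Delta=-0.1324 Bond=6.4910
(1,0): Delta=-0.7093 Bond=30.2633
(1,1): Delta=-0.0680 Bond=3.6143
(2,0): Delta=-1.0000 Bond=42.4860
(2,1): Delta=-0.6769 Bond=30.9383
(2,2): Delta=0.0000 Bond=0.0000
V0=0.2666

The replicating-portfolio and risk-neutral prices coincide; use p* = (1.07−0.86)/(1.1−0.86) = 0.8750 for the latter.
Terminal values V(3,·): V(3,0)=15.5654, V(3,1)=7.2227, V(3,2)=0.0000, V(3,3)=0.0000
  t=2,j=0: stock 34.7612 → up 38.2373 (V=7.2227), down 29.8946 (V=15.5654). Price 7.7248; hedge Δ=-1.0000, bond B=42.4860.
  t=2,j=1: stock 44.4620 → up 48.9082 (V=0.0000), down 38.2373 (V=7.2227). Price 0.8438; hedge Δ=-0.6769, bond B=30.9383.
  t=2,j=2: stock 56.8700 → up 62.5570 (V=0.0000), down 48.9082 (V=0.0000). Price 0.0000; hedge Δ=0.0000, bond B=0.0000.
  t=1,j=0: stock 40.4200 → up 44.4620 (V=0.8438), down 34.7612 (V=7.7248). Price 1.5924; hedge Δ=-0.7093, bond B=30.2633.
  t=1,j=1: stock 51.7000 → up 56.8700 (V=0.0000), down 44.4620 (V=0.8438). Price 0.0986; hedge Δ=-0.0680, bond B=3.6143.
  t=0,j=0: stock 47.0000 → up 51.7000 (V=0.0986), down 40.4200 (V=1.5924). Price 0.2666; hedge Δ=-0.1324, bond B=6.4910.
Self-financing check: at every node Δ·S+B equals the discounted successor values.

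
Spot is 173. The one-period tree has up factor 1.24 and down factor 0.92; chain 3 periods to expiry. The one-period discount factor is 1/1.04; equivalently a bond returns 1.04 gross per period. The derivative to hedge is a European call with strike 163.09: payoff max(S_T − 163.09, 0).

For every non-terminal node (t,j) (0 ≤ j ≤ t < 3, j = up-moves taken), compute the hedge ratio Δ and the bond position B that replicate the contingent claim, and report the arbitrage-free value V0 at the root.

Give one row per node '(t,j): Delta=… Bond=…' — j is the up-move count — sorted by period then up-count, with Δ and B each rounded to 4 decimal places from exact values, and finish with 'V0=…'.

(0,0): Delta=0.8149 Bond=-106.8010
(1,0): Delta=0.6652 Bond=-87.2453
(1,1): Delta=1.0000 Bond=-150.7859
(2,0): Delta=0.3944 Bond=-51.0858
(2,1): Delta=1.0000 Bond=-156.8173
(2,2): Delta=1.0000 Bond=-156.8173
V0=34.1725

Under the risk-neutral measure, an up-move has probability p* = (R−d)/(u−d) = 0.3750 and values discount at R = 1.04.
Terminal values V(3,·): V(3,0)=0.0000, V(3,1)=18.4797, V(3,2)=81.6344, V(3,3)=166.7560
  t=2,j=0: stock 146.4272 → up 181.5697 (V=18.4797), down 134.7130 (V=0.0000). Price 6.6634; hedge Δ=0.3944, bond B=-51.0858.
  t=2,j=1: stock 197.3584 → up 244.7244 (V=81.6344), down 181.5697 (V=18.4797). Price 40.5411; hedge Δ=1.0000, bond B=-156.8173.
  t=2,j=2: stock 266.0048 → up 329.8460 (V=166.7560), down 244.7244 (V=81.6344). Price 109.1875; hedge Δ=1.0000, bond B=-156.8173.
  t=1,j=0: stock 159.1600 → up 197.3584 (V=40.5411), down 146.4272 (V=6.6634). Price 18.6226; hedge Δ=0.6652, bond B=-87.2453.
  t=1,j=1: stock 214.5200 → up 266.0048 (V=109.1875), down 197.3584 (V=40.5411). Price 63.7341; hedge Δ=1.0000, bond B=-150.7859.
  t=0,j=0: stock 173.0000 → up 214.5200 (V=63.7341), down 159.1600 (V=18.6226). Price 34.1725; hedge Δ=0.8149, bond B=-106.8010.
Check: Δ(0,0)·S0 + B(0,0) = 34.1725 = V0.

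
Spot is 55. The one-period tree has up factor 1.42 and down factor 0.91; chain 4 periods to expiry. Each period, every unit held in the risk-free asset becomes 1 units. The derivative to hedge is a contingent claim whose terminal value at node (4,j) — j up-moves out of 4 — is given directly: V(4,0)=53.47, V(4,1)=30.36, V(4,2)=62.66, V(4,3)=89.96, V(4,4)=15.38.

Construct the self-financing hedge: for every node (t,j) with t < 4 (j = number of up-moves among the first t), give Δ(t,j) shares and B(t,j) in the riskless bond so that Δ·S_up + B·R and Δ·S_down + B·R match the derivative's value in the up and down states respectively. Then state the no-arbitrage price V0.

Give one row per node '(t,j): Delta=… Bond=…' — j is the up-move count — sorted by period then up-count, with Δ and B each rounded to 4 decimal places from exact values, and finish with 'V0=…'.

(0,0): Delta=0.0136 Bond=45.4012
(1,0): Delta=-0.2129 Bond=56.7365
(1,1): Delta=0.6909 Bond=-7.4969
(2,0): Delta=-0.5739 Bond=73.1798
(2,1): Delta=0.8668 Bond=-19.9989
(2,2): Delta=0.1648 Bond=50.8457
(3,0): Delta=-1.0933 Bond=94.7055
(3,1): Delta=0.9793 Bond=-27.2733
(3,2): Delta=0.5304 Bond=13.9482
(3,3): Delta=-0.9286 Bond=223.0341
V0=46.1472

Since d<R<u, set p* = (R−d)/(u−d) = 0.1765; price each node as the discounted p*-expectation of its children.
Payoff layer (t=4): V(4,0)=53.4700, V(4,1)=30.3600, V(4,2)=62.6600, V(4,3)=89.9600, V(4,4)=15.3800
(3,0): S=41.4464. Δ = (V_up−V_dn)/(S_up−S_dn) = (30.3600−53.4700)/(58.8539−37.7162) = -1.0933. V = [p*·30.3600 + (1−p*)·53.4700]/1 = 49.3918. B = V − Δ·S = 94.7055.
(3,1): S=64.6746. Δ = (V_up−V_dn)/(S_up−S_dn) = (62.6600−30.3600)/(91.8379−58.8539) = 0.9793. V = [p*·62.6600 + (1−p*)·30.3600]/1 = 36.0600. B = V − Δ·S = -27.2733.
(3,2): S=100.9208. Δ = (V_up−V_dn)/(S_up−S_dn) = (89.9600−62.6600)/(143.3076−91.8379) = 0.5304. V = [p*·89.9600 + (1−p*)·62.6600]/1 = 67.4776. B = V − Δ·S = 13.9482.
(3,3): S=157.4808. Δ = (V_up−V_dn)/(S_up−S_dn) = (15.3800−89.9600)/(223.6228−143.3076) = -0.9286. V = [p*·15.3800 + (1−p*)·89.9600]/1 = 76.7988. B = V − Δ·S = 223.0341.
(2,0): S=45.5455. Δ = (V_up−V_dn)/(S_up−S_dn) = (36.0600−49.3918)/(64.6746−41.4464) = -0.5739. V = [p*·36.0600 + (1−p*)·49.3918]/1 = 47.0391. B = V − Δ·S = 73.1798.
(2,1): S=71.0710. Δ = (V_up−V_dn)/(S_up−S_dn) = (67.4776−36.0600)/(100.9208−64.6746) = 0.8668. V = [p*·67.4776 + (1−p*)·36.0600]/1 = 41.6043. B = V − Δ·S = -19.9989.
(2,2): S=110.9020. Δ = (V_up−V_dn)/(S_up−S_dn) = (76.7988−67.4776)/(157.4808−100.9208) = 0.1648. V = [p*·76.7988 + (1−p*)·67.4776]/1 = 69.1226. B = V − Δ·S = 50.8457.
(1,0): S=50.0500. Δ = (V_up−V_dn)/(S_up−S_dn) = (41.6043−47.0391)/(71.0710−45.5455) = -0.2129. V = [p*·41.6043 + (1−p*)·47.0391]/1 = 46.0800. B = V − Δ·S = 56.7365.
(1,1): S=78.1000. Δ = (V_up−V_dn)/(S_up−S_dn) = (69.1226−41.6043)/(110.9020−71.0710) = 0.6909. V = [p*·69.1226 + (1−p*)·41.6043]/1 = 46.4605. B = V − Δ·S = -7.4969.
(0,0): S=55.0000. Δ = (V_up−V_dn)/(S_up−S_dn) = (46.4605−46.0800)/(78.1000−50.0500) = 0.0136. V = [p*·46.4605 + (1−p*)·46.0800]/1 = 46.1472. B = V − Δ·S = 45.4012.
The time-0 hedge costs 46.1472, which is the no-arbitrage price.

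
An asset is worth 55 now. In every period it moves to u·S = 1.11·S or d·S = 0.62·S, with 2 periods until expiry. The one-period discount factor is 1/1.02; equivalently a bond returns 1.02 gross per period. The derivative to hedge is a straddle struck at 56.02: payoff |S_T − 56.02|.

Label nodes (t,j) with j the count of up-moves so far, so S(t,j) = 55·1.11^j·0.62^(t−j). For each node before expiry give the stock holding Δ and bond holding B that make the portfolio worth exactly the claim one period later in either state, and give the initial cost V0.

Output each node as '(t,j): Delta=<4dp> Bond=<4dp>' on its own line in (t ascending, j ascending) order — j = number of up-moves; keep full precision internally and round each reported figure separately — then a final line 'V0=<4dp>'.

(0,0): Delta=-0.3024 Bond=30.5229
(1,0): Delta=-1.0000 Bond=54.9216
(1,1): Delta=-0.2147 Bond=25.7811
V0=13.8909

No-arbitrage ⇒ martingale measure with p* = (R−d)/(u−d) = 0.8163.
Terminal values V(2,·): V(2,0)=34.8780, V(2,1)=18.1690, V(2,2)=11.7455
  t=1,j=0: stock 34.1000 → up 37.8510 (V=18.1690), down 21.1420 (V=34.8780). Price 20.8216; hedge Δ=-1.0000, bond B=54.9216.
  t=1,j=1: stock 61.0500 → up 67.7655 (V=11.7455), down 37.8510 (V=18.1690). Price 12.6719; hedge Δ=-0.2147, bond B=25.7811.
  t=0,j=0: stock 55.0000 → up 61.0500 (V=12.6719), down 34.1000 (V=20.8216). Price 13.8909; hedge Δ=-0.3024, bond B=30.5229.
Each (Δ,B) replicates both successor values, so the strategy is self-financing and V0 is arbitrage-free.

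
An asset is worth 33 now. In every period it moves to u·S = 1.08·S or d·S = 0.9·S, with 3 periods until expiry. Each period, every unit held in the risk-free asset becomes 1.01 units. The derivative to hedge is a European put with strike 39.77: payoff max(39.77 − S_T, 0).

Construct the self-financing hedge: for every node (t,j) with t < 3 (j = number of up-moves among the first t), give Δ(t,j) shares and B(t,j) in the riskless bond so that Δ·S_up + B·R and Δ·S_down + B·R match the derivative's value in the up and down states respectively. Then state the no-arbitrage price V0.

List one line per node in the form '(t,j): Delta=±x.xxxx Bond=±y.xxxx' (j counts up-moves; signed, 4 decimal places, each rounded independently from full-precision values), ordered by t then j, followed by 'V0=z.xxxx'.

(0,0): Delta=-0.8890 Bond=35.3372
(1,0): Delta=-1.0000 Bond=38.9864
(1,1): Delta=-0.8302 Bond=33.5933
(2,0): Delta=-1.0000 Bond=39.3762
(2,1): Delta=-1.0000 Bond=39.3762
(2,2): Delta=-0.7401 Bond=30.4629
V0=5.9992

No-arbitrage ⇒ martingale measure with p* = (R−d)/(u−d) = 0.6111.
At expiry t=3: V(3,0)=15.7130, V(3,1)=10.9016, V(3,2)=5.1279, V(3,3)=0.0000
Node (2,0) S=26.7300: V=(p*·10.9016+(1−p*)·15.7130)/1.01=12.6462; Δ=(10.9016−15.7130)/(28.8684−24.0570)=-1.0000; B=V−Δ·S=39.3762
Node (2,1) S=32.0760: V=(p*·5.1279+(1−p*)·10.9016)/1.01=7.3002; Δ=(5.1279−10.9016)/(34.6421−28.8684)=-1.0000; B=V−Δ·S=39.3762
Node (2,2) S=38.4912: V=(p*·0.0000+(1−p*)·5.1279)/1.01=1.9744; Δ=(0.0000−5.1279)/(41.5705−34.6421)=-0.7401; B=V−Δ·S=30.4629
Node (1,0) S=29.7000: V=(p*·7.3002+(1−p*)·12.6462)/1.01=9.2864; Δ=(7.3002−12.6462)/(32.0760−26.7300)=-1.0000; B=V−Δ·S=38.9864
Node (1,1) S=35.6400: V=(p*·1.9744+(1−p*)·7.3002)/1.01=4.0055; Δ=(1.9744−7.3002)/(38.4912−32.0760)=-0.8302; B=V−Δ·S=33.5933
Node (0,0) S=33.0000: V=(p*·4.0055+(1−p*)·9.2864)/1.01=5.9992; Δ=(4.0055−9.2864)/(35.6400−29.7000)=-0.8890; B=V−Δ·S=35.3372
Each (Δ,B) replicates both successor values, so the strategy is self-financing and V0 is arbitrage-free.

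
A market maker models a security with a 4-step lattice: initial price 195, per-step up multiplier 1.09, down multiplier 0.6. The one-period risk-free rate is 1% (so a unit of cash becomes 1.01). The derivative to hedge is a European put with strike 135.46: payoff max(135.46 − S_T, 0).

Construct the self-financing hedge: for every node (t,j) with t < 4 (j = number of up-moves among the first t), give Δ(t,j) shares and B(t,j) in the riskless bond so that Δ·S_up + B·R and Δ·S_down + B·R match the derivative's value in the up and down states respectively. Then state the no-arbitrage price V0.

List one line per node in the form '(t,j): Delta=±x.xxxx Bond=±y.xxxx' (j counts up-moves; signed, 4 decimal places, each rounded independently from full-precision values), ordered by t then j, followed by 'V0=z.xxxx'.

(0,0): Delta=-0.2077 Bond=47.4360
(1,0): Delta=-0.8078 Bond=118.1142
(1,1): Delta=-0.1433 Bond=34.2120
(2,0): Delta=-1.0000 Bond=132.7909
(2,1): Delta=-0.7871 Bond=116.6621
(2,2): Delta=-0.0741 Bond=18.5331
(3,0): Delta=-1.0000 Bond=134.1188
(3,1): Delta=-1.0000 Bond=134.1188
(3,2): Delta=-0.7642 Bond=114.6502
(3,3): Delta=0.0000 Bond=0.0000
V0=6.9301

No-arbitrage ⇒ martingale measure with p* = (R−d)/(u−d) = 0.8367.
Terminal values V(4,·): V(4,0)=110.1880, V(4,1)=89.5492, V(4,2)=52.0554, V(4,3)=0.0000, V(4,4)=0.0000
  t=3,j=0: stock 42.1200 → up 45.9108 (V=89.5492), down 25.2720 (V=110.1880). Price 91.9988; hedge Δ=-1.0000, bond B=134.1188.
  t=3,j=1: stock 76.5180 → up 83.4046 (V=52.0554), down 45.9108 (V=89.5492). Price 57.6008; hedge Δ=-1.0000, bond B=134.1188.
  t=3,j=2: stock 139.0077 → up 151.5184 (V=0.0000), down 83.4046 (V=52.0554). Price 8.4147; hedge Δ=-0.7642, bond B=114.6502.
  t=3,j=3: stock 252.5307 → up 275.2584 (V=0.0000), down 151.5184 (V=0.0000). Price 0.0000; hedge Δ=0.0000, bond B=0.0000.
  t=2,j=0: stock 70.2000 → up 76.5180 (V=57.6008), down 42.1200 (V=91.9988). Price 62.5909; hedge Δ=-1.0000, bond B=132.7909.
  t=2,j=1: stock 127.5300 → up 139.0077 (V=8.4147), down 76.5180 (V=57.6008). Price 16.2823; hedge Δ=-0.7871, bond B=116.6621.
  t=2,j=2: stock 231.6795 → up 252.5307 (V=0.0000), down 139.0077 (V=8.4147). Price 1.3602; hedge Δ=-0.0741, bond B=18.5331.
  t=1,j=0: stock 117.0000 → up 127.5300 (V=16.2823), down 70.2000 (V=62.5909). Price 23.6068; hedge Δ=-0.8078, bond B=118.1142.
  t=1,j=1: stock 212.5500 → up 231.6795 (V=1.3602), down 127.5300 (V=16.2823). Price 3.7589; hedge Δ=-0.1433, bond B=34.2120.
  t=0,j=0: stock 195.0000 → up 212.5500 (V=3.7589), down 117.0000 (V=23.6068). Price 6.9301; hedge Δ=-0.2077, bond B=47.4360.
Root portfolio cost Δ·195+B reproduces V0=6.9301.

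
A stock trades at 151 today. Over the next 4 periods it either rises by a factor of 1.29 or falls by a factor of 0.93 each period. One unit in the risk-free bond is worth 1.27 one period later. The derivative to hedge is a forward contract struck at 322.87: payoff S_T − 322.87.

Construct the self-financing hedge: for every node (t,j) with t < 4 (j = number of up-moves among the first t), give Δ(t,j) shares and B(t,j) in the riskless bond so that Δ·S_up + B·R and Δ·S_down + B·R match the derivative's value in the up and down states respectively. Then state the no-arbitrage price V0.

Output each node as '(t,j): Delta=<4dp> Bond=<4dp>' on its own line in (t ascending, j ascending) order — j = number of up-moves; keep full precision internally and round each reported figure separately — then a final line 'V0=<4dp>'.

(0,0): Delta=1.0000 Bond=-124.1117
(1,0): Delta=1.0000 Bond=-157.6219
(1,1): Delta=1.0000 Bond=-157.6219
(2,0): Delta=1.0000 Bond=-200.1798
(2,1): Delta=1.0000 Bond=-200.1798
(2,2): Delta=1.0000 Bond=-200.1798
(3,0): Delta=1.0000 Bond=-254.2283
(3,1): Delta=1.0000 Bond=-254.2283
(3,2): Delta=1.0000 Bond=-254.2283
(3,3): Delta=1.0000 Bond=-254.2283
V0=26.8883

Under the risk-neutral measure, an up-move has probability p* = (R−d)/(u−d) = 0.9444 and values discount at R = 1.27.
At expiry t=4: V(4,0)=-209.9141, V(4,1)=-166.1893, V(4,2)=-105.5387, V(4,3)=-21.4105, V(4,4)=95.2836
Node (3,0) S=121.4579: V=(p*·-166.1893+(1−p*)·-209.9141)/1.27=-132.7704; Δ=(-166.1893−-209.9141)/(156.6807−112.9559)=1.0000; B=V−Δ·S=-254.2283
Node (3,1) S=168.4739: V=(p*·-105.5387+(1−p*)·-166.1893)/1.27=-85.7545; Δ=(-105.5387−-166.1893)/(217.3313−156.6807)=1.0000; B=V−Δ·S=-254.2283
Node (3,2) S=233.6896: V=(p*·-21.4105+(1−p*)·-105.5387)/1.27=-20.5388; Δ=(-21.4105−-105.5387)/(301.4595−217.3313)=1.0000; B=V−Δ·S=-254.2283
Node (3,3) S=324.1500: V=(p*·95.2836+(1−p*)·-21.4105)/1.27=69.9217; Δ=(95.2836−-21.4105)/(418.1536−301.4595)=1.0000; B=V−Δ·S=-254.2283
Node (2,0) S=130.5999: V=(p*·-85.7545+(1−p*)·-132.7704)/1.27=-69.5799; Δ=(-85.7545−-132.7704)/(168.4739−121.4579)=1.0000; B=V−Δ·S=-200.1798
Node (2,1) S=181.1547: V=(p*·-20.5388+(1−p*)·-85.7545)/1.27=-19.0251; Δ=(-20.5388−-85.7545)/(233.6896−168.4739)=1.0000; B=V−Δ·S=-200.1798
Node (2,2) S=251.2791: V=(p*·69.9217+(1−p*)·-20.5388)/1.27=51.0993; Δ=(69.9217−-20.5388)/(324.1500−233.6896)=1.0000; B=V−Δ·S=-200.1798
Node (1,0) S=140.4300: V=(p*·-19.0251+(1−p*)·-69.5799)/1.27=-17.1919; Δ=(-19.0251−-69.5799)/(181.1547−130.5999)=1.0000; B=V−Δ·S=-157.6219
Node (1,1) S=194.7900: V=(p*·51.0993+(1−p*)·-19.0251)/1.27=37.1681; Δ=(51.0993−-19.0251)/(251.2791−181.1547)=1.0000; B=V−Δ·S=-157.6219
Node (0,0) S=151.0000: V=(p*·37.1681+(1−p*)·-17.1919)/1.27=26.8883; Δ=(37.1681−-17.1919)/(194.7900−140.4300)=1.0000; B=V−Δ·S=-124.1117
The time-0 hedge costs 26.8883, which is the no-arbitrage price.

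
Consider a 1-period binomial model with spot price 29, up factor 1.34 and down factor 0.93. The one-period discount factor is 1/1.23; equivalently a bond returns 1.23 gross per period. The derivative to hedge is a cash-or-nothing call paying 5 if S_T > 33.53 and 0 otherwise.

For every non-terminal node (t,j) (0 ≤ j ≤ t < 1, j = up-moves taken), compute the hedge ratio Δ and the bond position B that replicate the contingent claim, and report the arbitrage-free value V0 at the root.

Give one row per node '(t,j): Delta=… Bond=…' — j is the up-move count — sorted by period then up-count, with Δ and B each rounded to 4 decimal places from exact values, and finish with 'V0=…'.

(0,0): Delta=0.4205 Bond=-9.2207
V0=2.9744

The replicating-portfolio and risk-neutral prices coincide; use p* = (1.23−0.93)/(1.34−0.93) = 0.7317 for the latter.
Terminal payoffs: V(1,0)=0.0000, V(1,1)=5.0000
(0,0): S=29.0000. Δ = (V_up−V_dn)/(S_up−S_dn) = (5.0000−0.0000)/(38.8600−26.9700) = 0.4205. V = [p*·5.0000 + (1−p*)·0.0000]/1.23 = 2.9744. B = V − Δ·S = -9.2207.
Check: Δ(0,0)·S0 + B(0,0) = 2.9744 = V0.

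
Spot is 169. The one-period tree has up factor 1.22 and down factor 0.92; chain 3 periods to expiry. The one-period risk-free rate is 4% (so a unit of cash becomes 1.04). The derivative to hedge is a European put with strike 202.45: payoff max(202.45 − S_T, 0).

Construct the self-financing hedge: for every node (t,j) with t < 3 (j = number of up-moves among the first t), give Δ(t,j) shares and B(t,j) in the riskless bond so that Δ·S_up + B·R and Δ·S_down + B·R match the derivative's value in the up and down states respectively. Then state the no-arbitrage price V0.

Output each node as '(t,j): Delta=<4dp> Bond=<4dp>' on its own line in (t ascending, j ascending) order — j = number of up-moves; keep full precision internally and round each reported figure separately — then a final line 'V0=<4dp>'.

Under the risk-neutral measure, an up-move has probability p* = (R−d)/(u−d) = 0.4000 and values discount at R = 1.04.
Terminal payoffs: V(3,0)=70.8517, V(3,1)=27.9392, V(3,2)=0.0000, V(3,3)=0.0000
(2,0): S=143.0416. Δ = (V_up−V_dn)/(S_up−S_dn) = (27.9392−70.8517)/(174.5108−131.5983) = -1.0000. V = [p*·27.9392 + (1−p*)·70.8517]/1.04 = 51.6219. B = V − Δ·S = 194.6635.
(2,1): S=189.6856. Δ = (V_up−V_dn)/(S_up−S_dn) = (0.0000−27.9392)/(231.4164−174.5108) = -0.4910. V = [p*·0.0000 + (1−p*)·27.9392]/1.04 = 16.1188. B = V − Δ·S = 109.2496.
(2,2): S=251.5396. Δ = (V_up−V_dn)/(S_up−S_dn) = (0.0000−0.0000)/(306.8783−231.4164) = 0.0000. V = [p*·0.0000 + (1−p*)·0.0000]/1.04 = 0.0000. B = V − Δ·S = 0.0000.
(1,0): S=155.4800. Δ = (V_up−V_dn)/(S_up−S_dn) = (16.1188−51.6219)/(189.6856−143.0416) = -0.7611. V = [p*·16.1188 + (1−p*)·51.6219]/1.04 = 35.9814. B = V − Δ·S = 154.3249.
(1,1): S=206.1800. Δ = (V_up−V_dn)/(S_up−S_dn) = (0.0000−16.1188)/(251.5396−189.6856) = -0.2606. V = [p*·0.0000 + (1−p*)·16.1188]/1.04 = 9.2993. B = V − Δ·S = 63.0286.
(0,0): S=169.0000. Δ = (V_up−V_dn)/(S_up−S_dn) = (9.2993−35.9814)/(206.1800−155.4800) = -0.5263. V = [p*·9.2993 + (1−p*)·35.9814]/1.04 = 24.3351. B = V − Δ·S = 113.2754.
Each (Δ,B) replicates both successor values, so the strategy is self-financing and V0 is arbitrage-free.

(0,0): Delta=-0.5263 Bond=113.2754
(1,0): Delta=-0.7611 Bond=154.3249
(1,1): Delta=-0.2606 Bond=63.0286
(2,0): Delta=-1.0000 Bond=194.6635
(2,1): Delta=-0.4910 Bond=109.2496
(2,2): Delta=0.0000 Bond=0.0000
V0=24.3351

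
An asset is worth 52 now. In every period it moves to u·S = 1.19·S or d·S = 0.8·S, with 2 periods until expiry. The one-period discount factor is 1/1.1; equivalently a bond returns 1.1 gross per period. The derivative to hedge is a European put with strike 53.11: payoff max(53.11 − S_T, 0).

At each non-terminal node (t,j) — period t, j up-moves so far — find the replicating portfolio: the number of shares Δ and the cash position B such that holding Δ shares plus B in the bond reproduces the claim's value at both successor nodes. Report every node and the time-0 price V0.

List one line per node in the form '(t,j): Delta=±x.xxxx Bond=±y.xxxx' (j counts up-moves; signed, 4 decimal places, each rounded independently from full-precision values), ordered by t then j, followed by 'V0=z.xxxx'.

The replicating-portfolio and risk-neutral prices coincide; use p* = (1.1−0.8)/(1.19−0.8) = 0.7692 for the latter.
Payoff layer (t=2): V(2,0)=19.8300, V(2,1)=3.6060, V(2,2)=0.0000
Node (1,0) S=41.6000: V=(p*·3.6060+(1−p*)·19.8300)/1.1=6.6818; Δ=(3.6060−19.8300)/(49.5040−33.2800)=-1.0000; B=V−Δ·S=48.2818
Node (1,1) S=61.8800: V=(p*·0.0000+(1−p*)·3.6060)/1.1=0.7565; Δ=(0.0000−3.6060)/(73.6372−49.5040)=-0.1494; B=V−Δ·S=10.0027
Node (0,0) S=52.0000: V=(p*·0.7565+(1−p*)·6.6818)/1.1=1.9308; Δ=(0.7565−6.6818)/(61.8800−41.6000)=-0.2922; B=V−Δ·S=17.1239
The time-0 hedge costs 1.9308, which is the no-arbitrage price.

(0,0): Delta=-0.2922 Bond=17.1239
(1,0): Delta=-1.0000 Bond=48.2818
(1,1): Delta=-0.1494 Bond=10.0027
V0=1.9308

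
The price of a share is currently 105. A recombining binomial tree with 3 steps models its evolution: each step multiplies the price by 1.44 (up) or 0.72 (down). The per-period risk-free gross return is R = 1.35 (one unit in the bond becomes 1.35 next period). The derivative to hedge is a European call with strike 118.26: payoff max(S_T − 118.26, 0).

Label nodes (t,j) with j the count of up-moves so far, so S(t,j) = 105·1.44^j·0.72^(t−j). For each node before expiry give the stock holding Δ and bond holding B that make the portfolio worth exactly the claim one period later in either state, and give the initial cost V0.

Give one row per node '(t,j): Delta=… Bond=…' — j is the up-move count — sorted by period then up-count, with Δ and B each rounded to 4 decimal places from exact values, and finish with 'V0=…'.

Under the risk-neutral measure, an up-move has probability p* = (R−d)/(u−d) = 0.8750 and values discount at R = 1.35.
Payoff layer (t=3): V(3,0)=0.0000, V(3,1)=0.0000, V(3,2)=38.5042, V(3,3)=195.2683
(2,0): S=54.4320. Δ = (V_up−V_dn)/(S_up−S_dn) = (0.0000−0.0000)/(78.3821−39.1910) = 0.0000. V = [p*·0.0000 + (1−p*)·0.0000]/1.35 = 0.0000. B = V − Δ·S = 0.0000.
(2,1): S=108.8640. Δ = (V_up−V_dn)/(S_up−S_dn) = (38.5042−0.0000)/(156.7642−78.3821) = 0.4912. V = [p*·38.5042 + (1−p*)·0.0000]/1.35 = 24.9564. B = V − Δ·S = -28.5216.
(2,2): S=217.7280. Δ = (V_up−V_dn)/(S_up−S_dn) = (195.2683−38.5042)/(313.5283−156.7642) = 1.0000. V = [p*·195.2683 + (1−p*)·38.5042]/1.35 = 130.1280. B = V − Δ·S = -87.6000.
(1,0): S=75.6000. Δ = (V_up−V_dn)/(S_up−S_dn) = (24.9564−0.0000)/(108.8640−54.4320) = 0.4585. V = [p*·24.9564 + (1−p*)·0.0000]/1.35 = 16.1754. B = V − Δ·S = -18.4862.
(1,1): S=151.2000. Δ = (V_up−V_dn)/(S_up−S_dn) = (130.1280−24.9564)/(217.7280−108.8640) = 0.9661. V = [p*·130.1280 + (1−p*)·24.9564]/1.35 = 86.6530. B = V − Δ·S = -59.4187.
(0,0): S=105.0000. Δ = (V_up−V_dn)/(S_up−S_dn) = (86.6530−16.1754)/(151.2000−75.6000) = 0.9322. V = [p*·86.6530 + (1−p*)·16.1754]/1.35 = 57.6617. B = V − Δ·S = -40.2238.
The time-0 hedge costs 57.6617, which is the no-arbitrage price.

(0,0): Delta=0.9322 Bond=-40.2238
(1,0): Delta=0.4585 Bond=-18.4862
(1,1): Delta=0.9661 Bond=-59.4187
(2,0): Delta=0.0000 Bond=0.0000
(2,1): Delta=0.4912 Bond=-28.5216
(2,2): Delta=1.0000 Bond=-87.6000
V0=57.6617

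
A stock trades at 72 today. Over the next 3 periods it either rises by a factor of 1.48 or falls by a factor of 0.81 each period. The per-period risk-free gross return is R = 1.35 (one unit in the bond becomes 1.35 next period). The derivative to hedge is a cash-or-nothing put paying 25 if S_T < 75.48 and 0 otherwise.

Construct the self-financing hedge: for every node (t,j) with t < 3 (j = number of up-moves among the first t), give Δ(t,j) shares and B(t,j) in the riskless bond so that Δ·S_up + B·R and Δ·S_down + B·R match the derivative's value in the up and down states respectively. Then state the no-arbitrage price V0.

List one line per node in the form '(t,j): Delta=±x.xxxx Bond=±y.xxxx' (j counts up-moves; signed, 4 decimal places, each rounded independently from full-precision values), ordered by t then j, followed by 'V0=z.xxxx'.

Risk-neutral probability p* = (R−d)/(u−d) = (1.35−0.81)/(1.48−0.81) = 0.8060.
At expiry t=3: V(3,0)=25.0000, V(3,1)=25.0000, V(3,2)=0.0000, V(3,3)=0.0000
  t=2,j=0: stock 47.2392 → up 69.9140 (V=25.0000), down 38.2638 (V=25.0000). Price 18.5185; hedge Δ=0.0000, bond B=18.5185.
  t=2,j=1: stock 86.3136 → up 127.7441 (V=0.0000), down 69.9140 (V=25.0000). Price 3.5931; hedge Δ=-0.4323, bond B=40.9066.
  t=2,j=2: stock 157.7088 → up 233.4090 (V=0.0000), down 127.7441 (V=0.0000). Price 0.0000; hedge Δ=0.0000, bond B=0.0000.
  t=1,j=0: stock 58.3200 → up 86.3136 (V=3.5931), down 47.2392 (V=18.5185). Price 4.8068; hedge Δ=-0.3820, bond B=27.0834.
  t=1,j=1: stock 106.5600 → up 157.7088 (V=0.0000), down 86.3136 (V=3.5931). Price 0.5164; hedge Δ=-0.0503, bond B=5.8793.
  t=0,j=0: stock 72.0000 → up 106.5600 (V=0.5164), down 58.3200 (V=4.8068). Price 0.9992; hedge Δ=-0.0889, bond B=7.4026.
Check: Δ(0,0)·S0 + B(0,0) = 0.9992 = V0.

(0,0): Delta=-0.0889 Bond=7.4026
(1,0): Delta=-0.3820 Bond=27.0834
(1,1): Delta=-0.0503 Bond=5.8793
(2,0): Delta=0.0000 Bond=18.5185
(2,1): Delta=-0.4323 Bond=40.9066
(2,2): Delta=0.0000 Bond=0.0000
V0=0.9992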